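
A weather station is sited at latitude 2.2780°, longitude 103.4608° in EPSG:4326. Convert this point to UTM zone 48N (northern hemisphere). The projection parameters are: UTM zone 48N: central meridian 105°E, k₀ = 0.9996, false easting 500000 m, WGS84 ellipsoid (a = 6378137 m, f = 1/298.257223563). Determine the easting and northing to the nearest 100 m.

E 328800 m, N 251900 m

Zone 48 central meridian λ₀ = 6×48 − 183 = 105°; Δλ = -1.5392°.
Transverse Mercator on WGS84 with k₀ = 0.9996 gives E = 328839.363 m, N = 251880.176 m.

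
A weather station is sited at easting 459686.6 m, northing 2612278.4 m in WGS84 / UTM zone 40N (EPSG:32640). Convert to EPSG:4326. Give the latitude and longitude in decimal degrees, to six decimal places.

Zone 40N: λ₀ = 57°, k₀ = 0.9996, false easting 500000 m.
Meridian distance M = (N − FN)/k₀ = 2613323.7 m.
Inverse transverse Mercator on WGS84 gives φ = 23.62059981°, λ = 56.60479999°.

lat 23.620600°, lon 56.604800°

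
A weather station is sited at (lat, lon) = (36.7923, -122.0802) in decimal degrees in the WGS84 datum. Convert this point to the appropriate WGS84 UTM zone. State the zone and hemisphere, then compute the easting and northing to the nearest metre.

Longitude -122.0802° lies in the 6° band [-126°, -120°), giving zone 10; latitude is north of the equator, so 10N.
Zone 10 central meridian λ₀ = 6×10 − 183 = -123°; Δλ = +0.9198°.
Transverse Mercator on WGS84 with k₀ = 0.9996 gives E = 582063.256 m, N = 4072226.465 m.

Zone 10N: E 582063 m, N 4072226 m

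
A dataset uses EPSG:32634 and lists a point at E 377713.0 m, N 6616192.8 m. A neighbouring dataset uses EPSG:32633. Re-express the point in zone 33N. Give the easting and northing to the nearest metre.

UTM 34N → geographic: φ = 59.66579966°, λ = 18.82919984°.
UTM 33N (λ₀ = 15°) forward: E = 715655.684 m, N = 6620416.288 m.

E 715656 m, N 6620416 m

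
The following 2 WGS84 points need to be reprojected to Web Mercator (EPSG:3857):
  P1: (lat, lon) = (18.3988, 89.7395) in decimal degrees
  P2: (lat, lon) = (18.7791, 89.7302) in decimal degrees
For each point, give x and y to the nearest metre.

P1: x 9989755 m, y 2084281 m; P2: x 9988720 m, y 2128946 m

Web Mercator: x = R·λ, y = R·ln tan(π/4+φ/2), R = 6378137 m.
P1 (18.3988°, 89.7395°) → (9989755.444, 2084280.624) m.
P2 (18.7791°, 89.7302°) → (9988720.173, 2128945.703) m.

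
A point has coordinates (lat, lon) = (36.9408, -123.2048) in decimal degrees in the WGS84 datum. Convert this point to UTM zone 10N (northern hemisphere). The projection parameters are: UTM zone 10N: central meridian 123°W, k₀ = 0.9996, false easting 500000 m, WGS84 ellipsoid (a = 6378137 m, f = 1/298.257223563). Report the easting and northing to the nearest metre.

E 481764 m, N 4088325 m

Zone 10 central meridian λ₀ = 6×10 − 183 = -123°; Δλ = -0.2048°.
Transverse Mercator on WGS84 with k₀ = 0.9996 gives E = 481763.573 m, N = 4088324.743 m.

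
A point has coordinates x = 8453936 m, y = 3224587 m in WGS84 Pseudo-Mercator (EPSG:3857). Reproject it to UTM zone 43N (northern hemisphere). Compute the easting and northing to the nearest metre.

E 592886 m, N 3076113 m

Web Mercator inverse (R = 6378137 m) → φ = 27.80639910°, λ = 75.94299920°.
UTM 43N forward: E = 592885.627 m, N = 3076113.100 m.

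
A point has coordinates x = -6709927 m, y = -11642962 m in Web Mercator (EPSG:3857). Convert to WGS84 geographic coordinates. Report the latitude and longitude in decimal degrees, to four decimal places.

R = 6378137 m. λ = x/R = -60.27629979°.
φ = 2·arctan(exp(y/R)) − 90° = 2·arctan(0.16115) − 90° = -71.69150112°.

lat -71.6915°, lon -60.2763°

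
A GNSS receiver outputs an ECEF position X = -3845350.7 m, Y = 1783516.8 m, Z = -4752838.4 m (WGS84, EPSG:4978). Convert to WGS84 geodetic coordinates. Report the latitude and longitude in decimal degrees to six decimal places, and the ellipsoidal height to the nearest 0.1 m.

lat -48.462800°, lon 155.117601°, h 2248.2 m

λ = atan2(Y, X) = 155.11760064°; p = √(X²+Y²) = 4238827.0 m.
Bowring's method on WGS84 (a = 6378137 m, b = 6356752.314 m) gives φ = -48.46279984°, h = 2248.158 m.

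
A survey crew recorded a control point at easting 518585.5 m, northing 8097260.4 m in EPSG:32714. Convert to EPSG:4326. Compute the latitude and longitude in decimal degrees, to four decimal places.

lat -17.2095°, lon -98.8252°

Zone 14S: λ₀ = -99°, k₀ = 0.9996, false easting 500000 m, false northing 10000000 m.
Meridian distance M = (N − FN)/k₀ = -1903501.0 m.
Inverse transverse Mercator on WGS84 gives φ = -17.20950002°, λ = -98.82520005°.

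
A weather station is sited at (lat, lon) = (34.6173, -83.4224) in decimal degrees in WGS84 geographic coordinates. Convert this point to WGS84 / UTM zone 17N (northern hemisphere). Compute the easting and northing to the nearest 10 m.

Zone 17 central meridian λ₀ = 6×17 − 183 = -81°; Δλ = -2.4224°.
Transverse Mercator on WGS84 with k₀ = 0.9996 gives E = 277904.114 m, N = 3833272.554 m.

E 277900 m, N 3833270 m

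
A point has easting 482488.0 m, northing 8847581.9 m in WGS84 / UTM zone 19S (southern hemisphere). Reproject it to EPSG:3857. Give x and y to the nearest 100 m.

Unproject from UTM 19S (λ₀ = -69°) → φ = -10.42510022°, λ = -69.15999971°.
Web Mercator (R = 6378137 m): x = -7698855.951 m, y = -1166973.832 m.

x -7698900 m, y -1167000 m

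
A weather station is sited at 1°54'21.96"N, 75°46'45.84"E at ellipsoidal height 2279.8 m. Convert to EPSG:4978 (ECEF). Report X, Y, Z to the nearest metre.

X 1566526 m, Y 6181503 m, Z 210803 m

WGS84: a = 6378137 m, e² = 0.006694380; N(φ) = a/√(1−e²sin²φ) = 6378160.619 m.
X = (N+h)·cosφ·cosλ = 1566525.707 m; Y = (N+h)·cosφ·sinλ = 6181502.917 m; Z = (N(1−e²)+h)·sinφ = 210803.362 m.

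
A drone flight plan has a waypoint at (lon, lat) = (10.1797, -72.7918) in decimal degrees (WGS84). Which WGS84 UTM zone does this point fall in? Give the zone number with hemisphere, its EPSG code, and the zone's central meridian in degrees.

Zone 32S (EPSG:32732), central meridian 9°

UTM zone = ⌊(λ + 180)/6⌋ + 1; 10.1797° ∈ [6°, 12°) → zone 32.
Hemisphere: S (φ < 0).
Central meridian λ₀ = 6×32 − 183 = 9°.
EPSG code: 32732.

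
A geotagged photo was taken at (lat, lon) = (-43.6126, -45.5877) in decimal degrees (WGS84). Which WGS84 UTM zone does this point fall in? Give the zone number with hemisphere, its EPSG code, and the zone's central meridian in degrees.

Zone 23S (EPSG:32723), central meridian -45°

UTM zone = ⌊(λ + 180)/6⌋ + 1; -45.5877° ∈ [-48°, -42°) → zone 23.
Hemisphere: S (φ < 0).
Central meridian λ₀ = 6×23 − 183 = -45°.
EPSG code: 32723.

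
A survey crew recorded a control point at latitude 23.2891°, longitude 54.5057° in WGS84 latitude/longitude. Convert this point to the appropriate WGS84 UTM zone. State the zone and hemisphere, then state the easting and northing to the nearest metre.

Zone 40N: E 244872 m, N 2577720 m

Longitude 54.5057° lies in the 6° band [54°, 60°), giving zone 40; latitude is north of the equator, so 40N.
Zone 40 central meridian λ₀ = 6×40 − 183 = 57°; Δλ = -2.4943°.
Transverse Mercator on WGS84 with k₀ = 0.9996 gives E = 244872.171 m, N = 2577720.206 m.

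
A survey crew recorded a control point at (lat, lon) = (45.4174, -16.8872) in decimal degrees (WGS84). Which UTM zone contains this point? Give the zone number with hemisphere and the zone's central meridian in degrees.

UTM zone = ⌊(λ + 180)/6⌋ + 1; -16.8872° ∈ [-18°, -12°) → zone 28.
Hemisphere: N (φ ≥ 0).
Central meridian λ₀ = 6×28 − 183 = -15°.

Zone 28N, central meridian -15°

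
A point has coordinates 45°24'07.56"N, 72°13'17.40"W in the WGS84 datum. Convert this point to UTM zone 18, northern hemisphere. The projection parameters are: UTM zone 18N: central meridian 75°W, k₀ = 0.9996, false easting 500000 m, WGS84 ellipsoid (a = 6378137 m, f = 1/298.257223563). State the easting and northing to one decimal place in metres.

E 717450.1 m, N 5031376.0 m

Zone 18 central meridian λ₀ = 6×18 − 183 = -75°; Δλ = +2.7785°.
Transverse Mercator on WGS84 with k₀ = 0.9996 gives E = 717450.105 m, N = 5031375.963 m.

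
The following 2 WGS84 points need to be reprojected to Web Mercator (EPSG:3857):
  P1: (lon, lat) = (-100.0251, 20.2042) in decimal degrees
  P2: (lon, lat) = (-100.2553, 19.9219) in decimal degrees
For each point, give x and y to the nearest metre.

P1: x -11134743 m, y 2297237 m; P2: x -11160369 m, y 2263781 m

Web Mercator: x = R·λ, y = R·ln tan(π/4+φ/2), R = 6378137 m.
P1 (20.2042°, -100.0251°) → (-11134743.199, 2297236.975) m.
P2 (19.9219°, -100.2553°) → (-11160368.945, 2263781.201) m.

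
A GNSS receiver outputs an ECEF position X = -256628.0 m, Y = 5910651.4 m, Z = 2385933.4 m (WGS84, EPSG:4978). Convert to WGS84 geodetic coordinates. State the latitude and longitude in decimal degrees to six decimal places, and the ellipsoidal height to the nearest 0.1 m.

lat 22.097300°, lon 92.486100°, h 4078.7 m

λ = atan2(Y, X) = 92.48610032°; p = √(X²+Y²) = 5916219.9 m.
Bowring's method on WGS84 (a = 6378137 m, b = 6356752.314 m) gives φ = 22.09730020°, h = 4078.697 m.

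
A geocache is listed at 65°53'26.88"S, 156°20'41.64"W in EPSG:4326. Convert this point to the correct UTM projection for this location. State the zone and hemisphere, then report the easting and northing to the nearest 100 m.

Longitude -156.3449° lies in the 6° band [-162°, -156°), giving zone 4; latitude is south of the equator, so 4S.
Zone 4 central meridian λ₀ = 6×4 − 183 = -159°; Δλ = +2.6551°.
Transverse Mercator on WGS84 with k₀ = 0.9996 gives E = 620992.071 m, N = 2689702.143 m.

Zone 4S: E 621000 m, N 2689700 m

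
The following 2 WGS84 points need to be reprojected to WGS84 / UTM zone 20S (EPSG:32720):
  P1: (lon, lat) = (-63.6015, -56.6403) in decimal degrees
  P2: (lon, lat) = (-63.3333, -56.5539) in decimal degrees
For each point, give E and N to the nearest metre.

P1: E 463109 m, N 3722491 m; P2: E 479511 m, N 3732220 m

UTM zone 20S: λ₀ = -63°, k₀ = 0.9996.
P1 (-56.6403°, -63.6015°) → (463108.618, 3722491.301) m.
P2 (-56.5539°, -63.3333°) → (479511.136, 3732220.337) m.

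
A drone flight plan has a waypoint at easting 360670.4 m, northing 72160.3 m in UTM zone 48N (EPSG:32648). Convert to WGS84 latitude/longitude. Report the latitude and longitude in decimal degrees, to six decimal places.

lat 0.652700°, lon 103.747900°

Zone 48N: λ₀ = 105°, k₀ = 0.9996, false easting 500000 m.
Meridian distance M = (N − FN)/k₀ = 72189.2 m.
Inverse transverse Mercator on WGS84 gives φ = 0.65269967°, λ = 103.74789967°.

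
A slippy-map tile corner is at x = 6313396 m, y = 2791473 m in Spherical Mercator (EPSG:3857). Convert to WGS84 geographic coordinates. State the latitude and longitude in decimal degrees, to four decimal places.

lat 24.3120°, lon 56.7142°

R = 6378137 m. λ = x/R = 56.71420121°.
φ = 2·arctan(exp(y/R)) − 90° = 2·arctan(1.54908) − 90° = 24.31199985°.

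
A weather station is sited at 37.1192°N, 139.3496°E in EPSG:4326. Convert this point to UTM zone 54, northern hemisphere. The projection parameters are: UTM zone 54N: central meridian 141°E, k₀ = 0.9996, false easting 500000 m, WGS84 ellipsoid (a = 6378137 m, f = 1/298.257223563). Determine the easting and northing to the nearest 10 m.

E 353380 m, N 4109370 m

Zone 54 central meridian λ₀ = 6×54 − 183 = 141°; Δλ = -1.6504°.
Transverse Mercator on WGS84 with k₀ = 0.9996 gives E = 353377.884 m, N = 4109370.319 m.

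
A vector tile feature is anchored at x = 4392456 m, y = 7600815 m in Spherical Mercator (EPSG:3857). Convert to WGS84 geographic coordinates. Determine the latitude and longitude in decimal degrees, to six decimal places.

lat 56.212399°, lon 39.458104°

R = 6378137 m. λ = x/R = 39.45810360°.
φ = 2·arctan(exp(y/R)) − 90° = 2·arctan(3.29267) − 90° = 56.21239897°.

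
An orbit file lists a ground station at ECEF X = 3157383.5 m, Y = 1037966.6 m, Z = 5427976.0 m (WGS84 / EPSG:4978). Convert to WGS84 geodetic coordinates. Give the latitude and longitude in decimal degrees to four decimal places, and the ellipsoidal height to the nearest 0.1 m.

lat 58.6914°, lon 18.1979°, h 2134.7 m

λ = atan2(Y, X) = 18.19789930°; p = √(X²+Y²) = 3323619.3 m.
Bowring's method on WGS84 (a = 6378137 m, b = 6356752.314 m) gives φ = 58.69140002°, h = 2134.715 m.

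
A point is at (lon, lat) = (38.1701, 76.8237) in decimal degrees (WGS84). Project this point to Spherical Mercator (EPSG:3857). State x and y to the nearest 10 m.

Web Mercator is spherical with R = a = 6378137 m.
x = R·λ = 6378137 × 0.666193921 = 4249076.096 m.
y = R·ln tan(π/4 + φ/2) = 6378137 × 2.158533561 = 13767422.770 m.

x 4249080 m, y 13767420 m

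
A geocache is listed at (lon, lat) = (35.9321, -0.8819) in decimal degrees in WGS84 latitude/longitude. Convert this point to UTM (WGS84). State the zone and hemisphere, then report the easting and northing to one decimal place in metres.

Longitude 35.9321° lies in the 6° band [30°, 36°), giving zone 36; latitude is south of the equator, so 36S.
Zone 36 central meridian λ₀ = 6×36 − 183 = 33°; Δλ = +2.9321°.
Transverse Mercator on WGS84 with k₀ = 0.9996 gives E = 826374.308 m, N = 9902394.854 m.

Zone 36S: E 826374.3 m, N 9902394.9 m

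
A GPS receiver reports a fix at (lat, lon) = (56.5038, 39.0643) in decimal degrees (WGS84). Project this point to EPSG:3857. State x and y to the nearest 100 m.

Web Mercator is spherical with R = a = 6378137 m.
x = R·λ = 6378137 × 0.681800655 = 4348617.984 m.
y = R·ln tan(π/4 + φ/2) = 6378137 × 1.200878681 = 7659368.749 m.

x 4348600 m, y 7659400 m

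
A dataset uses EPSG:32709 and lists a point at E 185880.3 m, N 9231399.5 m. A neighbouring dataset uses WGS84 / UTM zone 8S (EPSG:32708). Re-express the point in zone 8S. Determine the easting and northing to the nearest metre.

E 848963 m, N 9231179 m

UTM 9S → geographic: φ = -6.94490002°, λ = -131.84250017°.
UTM 8S (λ₀ = -135°) forward: E = 848962.511 m, N = 9231178.700 m.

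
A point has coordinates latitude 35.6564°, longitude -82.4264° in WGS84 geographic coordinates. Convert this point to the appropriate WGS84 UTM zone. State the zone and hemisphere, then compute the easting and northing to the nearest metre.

Zone 17N: E 370882 m, N 3946776 m

Longitude -82.4264° lies in the 6° band [-84°, -78°), giving zone 17; latitude is north of the equator, so 17N.
Zone 17 central meridian λ₀ = 6×17 − 183 = -81°; Δλ = -1.4264°.
Transverse Mercator on WGS84 with k₀ = 0.9996 gives E = 370882.296 m, N = 3946776.280 m.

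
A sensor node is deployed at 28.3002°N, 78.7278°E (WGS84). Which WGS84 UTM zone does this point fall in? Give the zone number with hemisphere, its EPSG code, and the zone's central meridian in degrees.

UTM zone = ⌊(λ + 180)/6⌋ + 1; 78.7278° ∈ [78°, 84°) → zone 44.
Hemisphere: N (φ ≥ 0).
Central meridian λ₀ = 6×44 − 183 = 81°.
EPSG code: 32644.

Zone 44N (EPSG:32644), central meridian 81°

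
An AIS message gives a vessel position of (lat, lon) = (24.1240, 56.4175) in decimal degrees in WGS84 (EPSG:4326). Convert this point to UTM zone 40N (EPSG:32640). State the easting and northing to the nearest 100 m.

E 440800 m, N 2668100 m

Zone 40 central meridian λ₀ = 6×40 − 183 = 57°; Δλ = -0.5825°.
Transverse Mercator on WGS84 with k₀ = 0.9996 gives E = 440809.523 m, N = 2668078.152 m.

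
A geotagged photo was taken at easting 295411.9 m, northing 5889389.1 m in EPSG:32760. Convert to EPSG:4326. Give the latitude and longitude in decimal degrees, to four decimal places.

lat -37.1195°, lon 174.6972°

Zone 60S: λ₀ = 177°, k₀ = 0.9996, false easting 500000 m, false northing 10000000 m.
Meridian distance M = (N − FN)/k₀ = -4112255.8 m.
Inverse transverse Mercator on WGS84 gives φ = -37.11949995°, λ = 174.69719995°.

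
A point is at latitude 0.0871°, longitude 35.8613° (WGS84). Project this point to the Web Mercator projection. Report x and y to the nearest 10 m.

x 3992060 m, y 9700 m

Web Mercator is spherical with R = a = 6378137 m.
x = R·λ = 6378137 × 0.625897759 = 3992061.655 m.
y = R·ln tan(π/4 + φ/2) = 6378137 × 0.001520182 = 9695.931 m.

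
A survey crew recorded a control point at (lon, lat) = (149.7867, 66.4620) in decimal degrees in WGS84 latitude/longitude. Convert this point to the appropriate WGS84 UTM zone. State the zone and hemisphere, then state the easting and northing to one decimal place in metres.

Longitude 149.7867° lies in the 6° band [144°, 150°), giving zone 55; latitude is north of the equator, so 55N.
Zone 55 central meridian λ₀ = 6×55 − 183 = 147°; Δλ = +2.7867°.
Transverse Mercator on WGS84 with k₀ = 0.9996 gives E = 624153.178 m, N = 7374176.158 m.

Zone 55N: E 624153.2 m, N 7374176.2 m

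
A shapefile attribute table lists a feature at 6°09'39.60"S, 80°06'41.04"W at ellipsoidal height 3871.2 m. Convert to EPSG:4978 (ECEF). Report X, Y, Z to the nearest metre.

X 1089714 m, Y -6251122 m, Z -680378 m

WGS84: a = 6378137 m, e² = 0.006694380; N(φ) = a/√(1−e²sin²φ) = 6378382.913 m.
X = (N+h)·cosφ·cosλ = 1089713.752 m; Y = (N+h)·cosφ·sinλ = -6251121.569 m; Z = (N(1−e²)+h)·sinφ = -680377.717 m.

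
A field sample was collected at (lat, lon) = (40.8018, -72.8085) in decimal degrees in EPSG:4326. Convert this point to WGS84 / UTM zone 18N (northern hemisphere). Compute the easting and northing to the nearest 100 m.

E 684900 m, N 4519100 m

Zone 18 central meridian λ₀ = 6×18 − 183 = -75°; Δλ = +2.1915°.
Transverse Mercator on WGS84 with k₀ = 0.9996 gives E = 684866.179 m, N = 4519066.199 m.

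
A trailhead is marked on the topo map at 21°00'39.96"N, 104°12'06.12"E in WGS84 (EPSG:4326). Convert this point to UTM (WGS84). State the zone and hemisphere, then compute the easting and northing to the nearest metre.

Longitude 104.2017° lies in the 6° band [102°, 108°), giving zone 48; latitude is north of the equator, so 48N.
Zone 48 central meridian λ₀ = 6×48 − 183 = 105°; Δλ = -0.7983°.
Transverse Mercator on WGS84 with k₀ = 0.9996 gives E = 417037.756 m, N = 2323583.341 m.

Zone 48N: E 417038 m, N 2323583 m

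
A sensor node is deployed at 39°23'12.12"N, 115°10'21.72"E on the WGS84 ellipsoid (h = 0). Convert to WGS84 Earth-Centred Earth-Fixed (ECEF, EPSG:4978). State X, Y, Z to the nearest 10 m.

X -2099600 m, Y 4467410 m, Z 4025590 m

WGS84: a = 6378137 m, e² = 0.006694380; N(φ) = a/√(1−e²sin²φ) = 6386750.636 m.
X = (N+h)·cosφ·cosλ = -2099602.318 m; Y = (N+h)·cosφ·sinλ = 4467405.974 m; Z = (N(1−e²)+h)·sinφ = 4025589.338 m.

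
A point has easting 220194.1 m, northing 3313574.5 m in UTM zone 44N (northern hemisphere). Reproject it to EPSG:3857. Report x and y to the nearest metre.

Unproject from UTM 44N (λ₀ = 81°) → φ = 29.92110025°, λ = 78.10180014°.
Web Mercator (R = 6378137 m): x = 8694252.621 m, y = 3493412.043 m.

x 8694253 m, y 3493412 m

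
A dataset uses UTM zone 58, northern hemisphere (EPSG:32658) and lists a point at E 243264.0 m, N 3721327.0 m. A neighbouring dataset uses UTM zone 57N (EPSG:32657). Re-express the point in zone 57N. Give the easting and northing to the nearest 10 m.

E 800030 m, N 3722580 m

UTM 58N → geographic: φ = 33.60080012°, λ = 162.23319957°.
UTM 57N (λ₀ = 159°) forward: E = 800030.586 m, N = 3722582.678 m.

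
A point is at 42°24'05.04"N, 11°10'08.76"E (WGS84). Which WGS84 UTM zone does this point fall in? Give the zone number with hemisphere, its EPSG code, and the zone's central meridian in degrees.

UTM zone = ⌊(λ + 180)/6⌋ + 1; 11.1691° ∈ [6°, 12°) → zone 32.
Hemisphere: N (φ ≥ 0).
Central meridian λ₀ = 6×32 − 183 = 9°.
EPSG code: 32632.

Zone 32N (EPSG:32632), central meridian 9°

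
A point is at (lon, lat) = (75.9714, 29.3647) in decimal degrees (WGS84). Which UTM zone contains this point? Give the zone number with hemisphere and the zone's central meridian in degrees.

Zone 43N, central meridian 75°

UTM zone = ⌊(λ + 180)/6⌋ + 1; 75.9714° ∈ [72°, 78°) → zone 43.
Hemisphere: N (φ ≥ 0).
Central meridian λ₀ = 6×43 − 183 = 75°.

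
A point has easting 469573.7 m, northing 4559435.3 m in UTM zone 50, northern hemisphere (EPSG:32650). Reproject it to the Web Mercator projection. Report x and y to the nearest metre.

Unproject from UTM 50N (λ₀ = 117°) → φ = 41.18570008°, λ = 116.63719959°.
Web Mercator (R = 6378137 m): x = 12983993.666 m, y = 5039771.090 m.

x 12983994 m, y 5039771 m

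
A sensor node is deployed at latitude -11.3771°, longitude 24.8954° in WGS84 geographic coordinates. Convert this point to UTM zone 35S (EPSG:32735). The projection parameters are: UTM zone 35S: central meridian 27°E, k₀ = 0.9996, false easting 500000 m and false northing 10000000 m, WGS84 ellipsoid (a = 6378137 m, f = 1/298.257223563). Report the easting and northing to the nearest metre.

E 270335 m, N 8741492 m

Zone 35 central meridian λ₀ = 6×35 − 183 = 27°; Δλ = -2.1046°.
Transverse Mercator on WGS84 with k₀ = 0.9996 gives E = 270334.648 m, N = 8741491.567 m.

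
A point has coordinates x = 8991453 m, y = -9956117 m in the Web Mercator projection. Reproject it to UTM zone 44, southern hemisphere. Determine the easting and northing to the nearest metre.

E 489751 m, N 2647969 m

Web Mercator inverse (R = 6378137 m) → φ = -66.28799967°, λ = 80.77159656°.
UTM 44S forward: E = 489750.608 m, N = 2647969.387 m.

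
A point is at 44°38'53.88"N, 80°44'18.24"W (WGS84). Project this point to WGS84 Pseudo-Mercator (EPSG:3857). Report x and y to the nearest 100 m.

x -8987800 m, y 5566300 m

Web Mercator is spherical with R = a = 6378137 m.
x = R·λ = 6378137 × -1.409150913 = -8987757.575 m.
y = R·ln tan(π/4 + φ/2) = 6378137 × 0.872719168 = 5566322.415 m.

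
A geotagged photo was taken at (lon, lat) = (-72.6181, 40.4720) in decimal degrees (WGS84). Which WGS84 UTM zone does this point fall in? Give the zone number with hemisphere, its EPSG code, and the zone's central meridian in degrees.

Zone 18N (EPSG:32618), central meridian -75°

UTM zone = ⌊(λ + 180)/6⌋ + 1; -72.6181° ∈ [-78°, -72°) → zone 18.
Hemisphere: N (φ ≥ 0).
Central meridian λ₀ = 6×18 − 183 = -75°.
EPSG code: 32618.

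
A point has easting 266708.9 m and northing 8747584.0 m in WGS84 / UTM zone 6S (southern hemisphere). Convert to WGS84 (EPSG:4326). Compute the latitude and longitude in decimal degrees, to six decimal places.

Zone 6S: λ₀ = -147°, k₀ = 0.9996, false easting 500000 m, false northing 10000000 m.
Meridian distance M = (N − FN)/k₀ = -1252917.2 m.
Inverse transverse Mercator on WGS84 gives φ = -11.32180044°, λ = -149.13739967°.

lat -11.321800°, lon -149.137400°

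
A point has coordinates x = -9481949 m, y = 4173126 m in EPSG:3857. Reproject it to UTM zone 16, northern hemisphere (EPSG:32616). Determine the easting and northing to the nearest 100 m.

Web Mercator inverse (R = 6378137 m) → φ = 35.06800061°, λ = -85.17779710°.
UTM 16N forward: E = 666150.950 m, N = 3882102.424 m.

E 666200 m, N 3882100 m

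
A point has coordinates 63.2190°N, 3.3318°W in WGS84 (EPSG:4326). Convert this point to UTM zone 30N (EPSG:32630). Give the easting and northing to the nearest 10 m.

E 483320 m, N 7010030 m

Zone 30 central meridian λ₀ = 6×30 − 183 = -3°; Δλ = -0.3318°.
Transverse Mercator on WGS84 with k₀ = 0.9996 gives E = 483319.563 m, N = 7010033.052 m.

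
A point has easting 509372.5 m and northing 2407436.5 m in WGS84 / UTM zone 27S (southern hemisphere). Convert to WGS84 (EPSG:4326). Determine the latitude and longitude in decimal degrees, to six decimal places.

lat -68.445600°, lon -20.771400°

Zone 27S: λ₀ = -21°, k₀ = 0.9996, false easting 500000 m, false northing 10000000 m.
Meridian distance M = (N − FN)/k₀ = -7595601.7 m.
Inverse transverse Mercator on WGS84 gives φ = -68.44560028°, λ = -20.77139962°.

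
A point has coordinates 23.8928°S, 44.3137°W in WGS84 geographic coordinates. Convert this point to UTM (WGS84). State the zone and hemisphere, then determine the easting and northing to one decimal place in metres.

Longitude -44.3137° lies in the 6° band [-48°, -42°), giving zone 23; latitude is south of the equator, so 23S.
Zone 23 central meridian λ₀ = 6×23 − 183 = -45°; Δλ = +0.6863°.
Transverse Mercator on WGS84 with k₀ = 0.9996 gives E = 569863.142 m, N = 7357472.435 m.

Zone 23S: E 569863.1 m, N 7357472.4 m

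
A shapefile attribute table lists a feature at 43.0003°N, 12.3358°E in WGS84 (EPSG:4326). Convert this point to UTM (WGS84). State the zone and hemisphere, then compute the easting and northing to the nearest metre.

Zone 33N: E 282841 m, N 4764293 m

Longitude 12.3358° lies in the 6° band [12°, 18°), giving zone 33; latitude is north of the equator, so 33N.
Zone 33 central meridian λ₀ = 6×33 − 183 = 15°; Δλ = -2.6642°.
Transverse Mercator on WGS84 with k₀ = 0.9996 gives E = 282840.922 m, N = 4764292.728 m.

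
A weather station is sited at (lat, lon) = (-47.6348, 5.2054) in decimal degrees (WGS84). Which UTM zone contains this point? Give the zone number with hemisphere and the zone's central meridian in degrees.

Zone 31S, central meridian 3°

UTM zone = ⌊(λ + 180)/6⌋ + 1; 5.2054° ∈ [0°, 6°) → zone 31.
Hemisphere: S (φ < 0).
Central meridian λ₀ = 6×31 − 183 = 3°.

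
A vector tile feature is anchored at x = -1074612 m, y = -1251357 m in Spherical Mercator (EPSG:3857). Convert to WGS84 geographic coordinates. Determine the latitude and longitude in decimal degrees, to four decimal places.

R = 6378137 m. λ = x/R = -9.65340384°.
φ = 2·arctan(exp(y/R)) − 90° = 2·arctan(0.82185) − 90° = -11.16970119°.

lat -11.1697°, lon -9.6534°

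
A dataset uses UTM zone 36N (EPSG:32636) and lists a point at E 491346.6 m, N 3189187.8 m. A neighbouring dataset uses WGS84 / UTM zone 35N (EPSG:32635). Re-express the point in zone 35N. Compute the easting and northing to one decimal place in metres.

E 1077249.4 m, N 3203576.7 m

UTM 36N → geographic: φ = 28.83030020°, λ = 32.91130050°.
UTM 35N (λ₀ = 27°) forward: E = 1077249.385 m, N = 3203576.708 m.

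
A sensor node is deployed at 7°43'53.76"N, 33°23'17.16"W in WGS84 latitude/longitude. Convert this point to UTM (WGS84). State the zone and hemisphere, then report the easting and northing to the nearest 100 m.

Longitude -33.3881° lies in the 6° band [-36°, -30°), giving zone 25; latitude is north of the equator, so 25N.
Zone 25 central meridian λ₀ = 6×25 − 183 = -33°; Δλ = -0.3881°.
Transverse Mercator on WGS84 with k₀ = 0.9996 gives E = 457203.872 m, N = 854645.506 m.

Zone 25N: E 457200 m, N 854600 m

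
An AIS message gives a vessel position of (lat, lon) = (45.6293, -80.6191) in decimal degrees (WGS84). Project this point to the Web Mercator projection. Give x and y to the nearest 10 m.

Web Mercator is spherical with R = a = 6378137 m.
x = R·λ = 6378137 × -1.407068735 = -8974477.160 m.
y = R·ln tan(π/4 + φ/2) = 6378137 × 0.896992647 = 5721141.991 m.

x -8974480 m, y 5721140 m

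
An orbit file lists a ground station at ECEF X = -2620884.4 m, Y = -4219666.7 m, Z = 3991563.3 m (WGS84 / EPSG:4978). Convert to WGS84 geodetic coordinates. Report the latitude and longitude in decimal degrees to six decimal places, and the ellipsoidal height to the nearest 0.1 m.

lat 38.971900°, lon -121.844900°, h 2657.0 m

λ = atan2(Y, X) = -121.84489996°; p = √(X²+Y²) = 4967355.6 m.
Bowring's method on WGS84 (a = 6378137 m, b = 6356752.314 m) gives φ = 38.97189985°, h = 2657.014 m.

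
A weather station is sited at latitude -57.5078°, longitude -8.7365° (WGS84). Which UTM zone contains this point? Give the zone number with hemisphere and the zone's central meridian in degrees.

UTM zone = ⌊(λ + 180)/6⌋ + 1; -8.7365° ∈ [-12°, -6°) → zone 29.
Hemisphere: S (φ < 0).
Central meridian λ₀ = 6×29 − 183 = -9°.

Zone 29S, central meridian -9°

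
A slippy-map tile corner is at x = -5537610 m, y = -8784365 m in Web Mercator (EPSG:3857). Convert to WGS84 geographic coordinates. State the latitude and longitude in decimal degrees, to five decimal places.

lat -61.68300°, lon -49.74520°

R = 6378137 m. λ = x/R = -49.74519700°.
φ = 2·arctan(exp(y/R)) − 90° = 2·arctan(0.25227) − 90° = -61.68300067°.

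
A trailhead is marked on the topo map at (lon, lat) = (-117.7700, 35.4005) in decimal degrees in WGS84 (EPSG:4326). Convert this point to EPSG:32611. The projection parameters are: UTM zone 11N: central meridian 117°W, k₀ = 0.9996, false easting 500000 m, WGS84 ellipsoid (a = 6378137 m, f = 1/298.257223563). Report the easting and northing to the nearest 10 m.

E 430080 m, N 3917730 m

Zone 11 central meridian λ₀ = 6×11 − 183 = -117°; Δλ = -0.7700°.
Transverse Mercator on WGS84 with k₀ = 0.9996 gives E = 430079.602 m, N = 3917730.640 m.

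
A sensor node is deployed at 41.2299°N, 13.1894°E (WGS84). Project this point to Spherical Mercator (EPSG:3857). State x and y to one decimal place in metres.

Web Mercator is spherical with R = a = 6378137 m.
x = R·λ = 6378137 × 0.230198456 = 1468237.292 m.
y = R·ln tan(π/4 + φ/2) = 6378137 × 0.791188905 = 5046311.230 m.

x 1468237.3 m, y 5046311.2 m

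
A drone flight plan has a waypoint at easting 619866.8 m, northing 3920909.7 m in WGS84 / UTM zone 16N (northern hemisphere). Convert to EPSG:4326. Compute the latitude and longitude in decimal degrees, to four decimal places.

lat 35.4244°, lon -85.6796°

Zone 16N: λ₀ = -87°, k₀ = 0.9996, false easting 500000 m.
Meridian distance M = (N − FN)/k₀ = 3922478.7 m.
Inverse transverse Mercator on WGS84 gives φ = 35.42439982°, λ = -85.67959979°.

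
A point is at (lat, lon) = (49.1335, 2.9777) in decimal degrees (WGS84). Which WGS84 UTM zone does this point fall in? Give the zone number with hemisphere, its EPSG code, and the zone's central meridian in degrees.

UTM zone = ⌊(λ + 180)/6⌋ + 1; 2.9777° ∈ [0°, 6°) → zone 31.
Hemisphere: N (φ ≥ 0).
Central meridian λ₀ = 6×31 − 183 = 3°.
EPSG code: 32631.

Zone 31N (EPSG:32631), central meridian 3°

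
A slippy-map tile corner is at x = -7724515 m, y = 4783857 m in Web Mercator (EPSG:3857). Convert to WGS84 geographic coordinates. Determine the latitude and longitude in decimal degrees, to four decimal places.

R = 6378137 m. λ = x/R = -69.39049887°.
φ = 2·arctan(exp(y/R)) − 90° = 2·arctan(2.11708) − 90° = 39.43279695°.

lat 39.4328°, lon -69.3905°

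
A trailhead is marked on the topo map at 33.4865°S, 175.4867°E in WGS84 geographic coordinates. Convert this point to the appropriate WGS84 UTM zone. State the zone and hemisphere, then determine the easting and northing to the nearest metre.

Longitude 175.4867° lies in the 6° band [174°, 180°), giving zone 60; latitude is south of the equator, so 60S.
Zone 60 central meridian λ₀ = 6×60 − 183 = 177°; Δλ = -1.5133°.
Transverse Mercator on WGS84 with k₀ = 0.9996 gives E = 359408.301 m, N = 6293752.972 m.

Zone 60S: E 359408 m, N 6293753 m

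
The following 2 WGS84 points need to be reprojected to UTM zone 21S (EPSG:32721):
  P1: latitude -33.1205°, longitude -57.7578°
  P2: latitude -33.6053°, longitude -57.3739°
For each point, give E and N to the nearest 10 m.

UTM zone 21S: λ₀ = -57°, k₀ = 0.9996.
P1 (-33.1205°, -57.7578°) → (429305.029, 6335098.828) m.
P2 (-33.6053°, -57.3739°) → (465312.170, 6281543.528) m.

P1: E 429310 m, N 6335100 m; P2: E 465310 m, N 6281540 m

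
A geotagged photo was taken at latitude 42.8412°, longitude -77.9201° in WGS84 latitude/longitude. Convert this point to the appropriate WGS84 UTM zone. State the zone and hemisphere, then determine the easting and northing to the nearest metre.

Longitude -77.9201° lies in the 6° band [-78°, -72°), giving zone 18; latitude is north of the equator, so 18N.
Zone 18 central meridian λ₀ = 6×18 − 183 = -75°; Δλ = -2.9201°.
Transverse Mercator on WGS84 with k₀ = 0.9996 gives E = 261367.499 m, N = 4747317.329 m.

Zone 18N: E 261367 m, N 4747317 m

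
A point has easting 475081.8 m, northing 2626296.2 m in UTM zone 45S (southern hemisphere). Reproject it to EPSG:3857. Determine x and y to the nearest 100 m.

x 9622500 m, y -10009900 m

Unproject from UTM 45S (λ₀ = 87°) → φ = -66.48159990°, λ = 86.44039966°.
Web Mercator (R = 6378137 m): x = 9622501.274 m, y = -10009916.352 m.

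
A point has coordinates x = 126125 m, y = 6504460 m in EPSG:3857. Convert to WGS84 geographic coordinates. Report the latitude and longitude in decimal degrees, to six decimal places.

R = 6378137 m. λ = x/R = 1.13300015°.
φ = 2·arctan(exp(y/R)) − 90° = 2·arctan(2.77266) − 90° = 50.33479733°.

lat 50.334797°, lon 1.133000°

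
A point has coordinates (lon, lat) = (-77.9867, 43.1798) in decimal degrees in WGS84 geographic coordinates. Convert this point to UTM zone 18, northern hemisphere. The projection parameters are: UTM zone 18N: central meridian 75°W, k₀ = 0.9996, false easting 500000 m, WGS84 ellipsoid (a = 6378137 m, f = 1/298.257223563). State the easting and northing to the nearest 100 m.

Zone 18 central meridian λ₀ = 6×18 − 183 = -75°; Δλ = -2.9867°.
Transverse Mercator on WGS84 with k₀ = 0.9996 gives E = 257262.894 m, N = 4785112.909 m.

E 257300 m, N 4785100 m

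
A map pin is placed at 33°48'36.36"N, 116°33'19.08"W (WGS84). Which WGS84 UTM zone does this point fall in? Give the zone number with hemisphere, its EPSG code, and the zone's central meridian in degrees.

UTM zone = ⌊(λ + 180)/6⌋ + 1; -116.5553° ∈ [-120°, -114°) → zone 11.
Hemisphere: N (φ ≥ 0).
Central meridian λ₀ = 6×11 − 183 = -117°.
EPSG code: 32611.

Zone 11N (EPSG:32611), central meridian -117°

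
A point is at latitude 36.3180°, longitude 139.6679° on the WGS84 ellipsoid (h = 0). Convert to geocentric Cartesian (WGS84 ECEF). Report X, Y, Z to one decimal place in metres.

X -3922200.1 m, Y 3330047.2 m, Z 3756680.9 m

WGS84: a = 6378137 m, e² = 0.006694380; N(φ) = a/√(1−e²sin²φ) = 6385638.947 m.
X = (N+h)·cosφ·cosλ = -3922200.129 m; Y = (N+h)·cosφ·sinλ = 3330047.214 m; Z = (N(1−e²)+h)·sinφ = 3756680.866 m.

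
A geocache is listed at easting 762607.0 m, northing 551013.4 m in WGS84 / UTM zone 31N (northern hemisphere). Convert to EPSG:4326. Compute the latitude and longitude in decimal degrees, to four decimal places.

Zone 31N: λ₀ = 3°, k₀ = 0.9996, false easting 500000 m.
Meridian distance M = (N − FN)/k₀ = 551233.9 m.
Inverse transverse Mercator on WGS84 gives φ = 4.98080038°, λ = 5.36819957°.

lat 4.9808°, lon 5.3682°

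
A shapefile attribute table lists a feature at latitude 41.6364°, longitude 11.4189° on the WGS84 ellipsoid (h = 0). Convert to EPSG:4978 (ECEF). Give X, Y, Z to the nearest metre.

WGS84: a = 6378137 m, e² = 0.006694380; N(φ) = a/√(1−e²sin²φ) = 6387581.931 m.
X = (N+h)·cosφ·cosλ = 4679430.897 m; Y = (N+h)·cosφ·sinλ = 945145.233 m; Z = (N(1−e²)+h)·sinφ = 4215506.419 m.

X 4679431 m, Y 945145 m, Z 4215506 m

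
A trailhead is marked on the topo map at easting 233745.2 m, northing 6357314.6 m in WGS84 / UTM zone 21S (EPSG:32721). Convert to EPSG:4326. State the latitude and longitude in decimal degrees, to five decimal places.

Zone 21S: λ₀ = -57°, k₀ = 0.9996, false easting 500000 m, false northing 10000000 m.
Meridian distance M = (N − FN)/k₀ = -3644143.1 m.
Inverse transverse Mercator on WGS84 gives φ = -32.89000019°, λ = -59.84619948°.

lat -32.89000°, lon -59.84620°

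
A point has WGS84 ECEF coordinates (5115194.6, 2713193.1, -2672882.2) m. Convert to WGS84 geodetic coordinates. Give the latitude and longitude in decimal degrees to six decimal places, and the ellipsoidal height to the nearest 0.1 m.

λ = atan2(Y, X) = 27.94229982°; p = √(X²+Y²) = 5790218.7 m.
Bowring's method on WGS84 (a = 6378137 m, b = 6356752.314 m) gives φ = -24.92570018°, h = 3011.640 m.

lat -24.925700°, lon 27.942300°, h 3011.6 m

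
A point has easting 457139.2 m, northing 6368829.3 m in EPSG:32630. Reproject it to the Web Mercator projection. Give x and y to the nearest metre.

x -413485 m, y 7854746 m

Unproject from UTM 30N (λ₀ = -3°) → φ = 57.46010035°, λ = -3.71439945°.
Web Mercator (R = 6378137 m): x = -413485.055 m, y = 7854746.486 m.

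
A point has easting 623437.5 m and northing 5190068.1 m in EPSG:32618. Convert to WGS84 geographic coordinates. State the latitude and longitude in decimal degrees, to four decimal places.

lat 46.8527°, lon -73.3808°

Zone 18N: λ₀ = -75°, k₀ = 0.9996, false easting 500000 m.
Meridian distance M = (N − FN)/k₀ = 5192145.0 m.
Inverse transverse Mercator on WGS84 gives φ = 46.85269970°, λ = -73.38079975°.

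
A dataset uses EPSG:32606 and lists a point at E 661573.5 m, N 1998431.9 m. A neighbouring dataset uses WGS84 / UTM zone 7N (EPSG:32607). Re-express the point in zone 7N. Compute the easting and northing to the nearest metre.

UTM 6N → geographic: φ = 18.06849996°, λ = -145.47329993°.
UTM 7N (λ₀ = -141°) forward: E = 26236.515 m, N = 2003508.513 m.

E 26237 m, N 2003509 m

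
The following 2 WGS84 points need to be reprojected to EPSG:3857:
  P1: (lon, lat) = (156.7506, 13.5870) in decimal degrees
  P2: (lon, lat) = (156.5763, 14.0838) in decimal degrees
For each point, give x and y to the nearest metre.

Web Mercator: x = R·λ, y = R·ln tan(π/4+φ/2), R = 6378137 m.
P1 (13.5870°, 156.7506°) → (17449396.974, 1526876.256) m.
P2 (14.0838°, 156.5763°) → (17429993.986, 1583832.460) m.

P1: x 17449397 m, y 1526876 m; P2: x 17429994 m, y 1583832 m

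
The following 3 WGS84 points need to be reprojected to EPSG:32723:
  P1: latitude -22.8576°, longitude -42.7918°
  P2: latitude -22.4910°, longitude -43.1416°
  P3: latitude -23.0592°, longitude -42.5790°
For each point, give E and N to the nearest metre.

UTM zone 23S: λ₀ = -45°, k₀ = 0.9996.
P1 (-22.8576°, -42.7918°) → (726575.829, 7470547.161) m.
P2 (-22.4910°, -43.1416°) → (691182.140, 7511638.239) m.
P3 (-23.0592°, -42.5790°) → (748050.966, 7447873.297) m.

P1: E 726576 m, N 7470547 m; P2: E 691182 m, N 7511638 m; P3: E 748051 m, N 7447873 m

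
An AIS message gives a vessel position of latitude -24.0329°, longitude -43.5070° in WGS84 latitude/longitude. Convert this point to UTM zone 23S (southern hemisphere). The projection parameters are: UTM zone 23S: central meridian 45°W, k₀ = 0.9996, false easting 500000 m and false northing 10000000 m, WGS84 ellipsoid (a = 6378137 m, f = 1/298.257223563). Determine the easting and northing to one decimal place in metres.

Zone 23 central meridian λ₀ = 6×23 − 183 = -45°; Δλ = +1.4930°.
Transverse Mercator on WGS84 with k₀ = 0.9996 gives E = 651827.566 m, N = 7341325.222 m.

E 651827.6 m, N 7341325.2 m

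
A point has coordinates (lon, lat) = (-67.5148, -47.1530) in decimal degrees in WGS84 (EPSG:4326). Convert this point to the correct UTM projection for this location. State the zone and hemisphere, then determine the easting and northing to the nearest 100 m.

Longitude -67.5148° lies in the 6° band [-72°, -66°), giving zone 19; latitude is south of the equator, so 19S.
Zone 19 central meridian λ₀ = 6×19 − 183 = -69°; Δλ = +1.4852°.
Transverse Mercator on WGS84 with k₀ = 0.9996 gives E = 612589.522 m, N = 4776763.328 m.

Zone 19S: E 612600 m, N 4776800 m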